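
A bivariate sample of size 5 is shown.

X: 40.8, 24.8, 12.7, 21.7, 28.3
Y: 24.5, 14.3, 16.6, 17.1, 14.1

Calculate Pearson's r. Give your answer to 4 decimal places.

0.6512

n = 5, ΣX = 128.3, ΣY = 86.6, ΣX² = 3712.75, ΣY² = 1571.52, ΣXY = 2335.16
nΣXY − ΣXΣY = 11675.8 − 11110.78 = 565.02
nΣX² − (ΣX)² = 18563.75 − 16460.89 = 2102.86; nΣY² − (ΣY)² = 7857.6 − 7499.56 = 358.04
r = 565.02 / √(2102.86 × 358.04) = 565.02 / 867.7027 ≈ 0.6512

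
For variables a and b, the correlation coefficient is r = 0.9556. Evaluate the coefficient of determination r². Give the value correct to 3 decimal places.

0.913

r² = (0.9556)² = 0.913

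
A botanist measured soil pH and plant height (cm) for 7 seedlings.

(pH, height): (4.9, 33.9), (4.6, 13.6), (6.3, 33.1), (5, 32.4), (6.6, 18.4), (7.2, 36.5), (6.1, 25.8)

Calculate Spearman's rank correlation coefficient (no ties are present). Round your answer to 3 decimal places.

Rank pH: 2, 1, 5, 3, 6, 7, 4
Rank height: 6, 1, 5, 4, 2, 7, 3
d = rank(pH) − rank(height): -4, 0, 0, -1, 4, 0, 1; Σd² = 34
ρ = 1 − 6Σd² / [n(n²−1)] = 1 − 6×34 / (7×48) = 1 − 204/336 ≈ 0.393

0.393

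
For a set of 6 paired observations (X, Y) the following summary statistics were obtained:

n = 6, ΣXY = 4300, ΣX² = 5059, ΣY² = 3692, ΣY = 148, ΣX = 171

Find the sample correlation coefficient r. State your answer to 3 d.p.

0.936

r = (nΣXY − ΣXΣY) / √[(nΣX² − (ΣX)²)(nΣY² − (ΣY)²)]
Numerator: 6×4300 − 171×148 = 492
Denominator: √[(30354 − 29241)(22152 − 21904)] = √[1113 × 248] = 525.3799
r = 492 / 525.3799 ≈ 0.936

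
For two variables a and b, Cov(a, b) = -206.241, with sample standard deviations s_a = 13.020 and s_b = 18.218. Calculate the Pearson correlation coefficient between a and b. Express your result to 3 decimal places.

-0.869

r = Cov(a,b) / (s_a · s_b) = -206.241 / (13.020 × 18.218)
  = -206.241 / 237.1984 ≈ -0.869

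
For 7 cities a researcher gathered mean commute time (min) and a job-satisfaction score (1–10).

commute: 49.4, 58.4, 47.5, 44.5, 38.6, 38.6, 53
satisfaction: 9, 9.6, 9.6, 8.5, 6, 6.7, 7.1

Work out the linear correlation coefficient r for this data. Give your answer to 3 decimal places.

0.663

n = 7, Σx = 330, Σy = 56.5, Σx² = 15876.34, Σy² = 468.87, Σxy = 2706.01
nΣxy − ΣxΣy = 18942.07 − 18645 = 297.07
nΣx² − (Σx)² = 111134.38 − 108900 = 2234.38; nΣy² − (Σy)² = 3282.09 − 3192.25 = 89.84
r = 297.07 / √(2234.38 × 89.84) = 297.07 / 448.0365 ≈ 0.663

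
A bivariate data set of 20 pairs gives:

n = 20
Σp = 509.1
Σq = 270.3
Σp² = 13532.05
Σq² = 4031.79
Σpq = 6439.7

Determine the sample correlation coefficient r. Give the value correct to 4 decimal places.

r = (nΣpq − ΣpΣq) / √[(nΣp² − (Σp)²)(nΣq² − (Σq)²)]
Numerator: 20×6439.7 − 509.1×270.3 = -8815.73
Denominator: √[(270641 − 259182.81)(80635.8 − 73062.09)] = √[11458.19 × 7573.71] = 9315.6325
r = -8815.73 / 9315.6325 ≈ -0.9463

-0.9463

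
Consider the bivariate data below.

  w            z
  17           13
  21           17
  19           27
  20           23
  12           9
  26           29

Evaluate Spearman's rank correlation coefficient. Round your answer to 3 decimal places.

Rank w: 2, 5, 3, 4, 1, 6
Rank z: 2, 3, 5, 4, 1, 6
d = rank(w) − rank(z): 0, 2, -2, 0, 0, 0; Σd² = 8
ρ = 1 − 6Σd² / [n(n²−1)] = 1 − 6×8 / (6×35) = 1 − 48/210 ≈ 0.771

0.771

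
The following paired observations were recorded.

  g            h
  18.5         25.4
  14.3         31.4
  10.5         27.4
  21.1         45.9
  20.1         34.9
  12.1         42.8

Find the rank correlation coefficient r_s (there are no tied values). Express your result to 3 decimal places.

Rank g: 4, 3, 1, 6, 5, 2
Rank h: 1, 3, 2, 6, 4, 5
d = rank(g) − rank(h): 3, 0, -1, 0, 1, -3; Σd² = 20
ρ = 1 − 6Σd² / [n(n²−1)] = 1 − 6×20 / (6×35) = 1 − 120/210 ≈ 0.429

0.429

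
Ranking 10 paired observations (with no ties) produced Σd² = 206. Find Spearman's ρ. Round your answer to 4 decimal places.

ρ = 1 − 6Σd² / [n(n²−1)] = 1 − 6×206 / (10×99)
  = 1 − 1236/990 = 1 − 1.24848 ≈ -0.2485

-0.2485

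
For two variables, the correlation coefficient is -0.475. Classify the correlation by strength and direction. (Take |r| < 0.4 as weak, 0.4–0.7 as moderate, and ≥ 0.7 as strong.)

r = -0.475 < 0 so the relationship is negative.
|r| = 0.475, which falls in the moderate range.

moderate negative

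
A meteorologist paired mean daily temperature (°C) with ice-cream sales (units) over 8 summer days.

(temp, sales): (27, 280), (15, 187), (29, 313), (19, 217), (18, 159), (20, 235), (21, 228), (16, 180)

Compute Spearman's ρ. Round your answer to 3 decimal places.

Rank temp: 7, 1, 8, 4, 3, 5, 6, 2
Rank sales: 7, 3, 8, 4, 1, 6, 5, 2
d = rank(temp) − rank(sales): 0, -2, 0, 0, 2, -1, 1, 0; Σd² = 10
ρ = 1 − 6Σd² / [n(n²−1)] = 1 − 6×10 / (8×63) = 1 − 60/504 ≈ 0.881

0.881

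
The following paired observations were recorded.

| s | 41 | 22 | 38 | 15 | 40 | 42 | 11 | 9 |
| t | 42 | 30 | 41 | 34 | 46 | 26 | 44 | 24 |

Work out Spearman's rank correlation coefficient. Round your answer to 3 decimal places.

0.190

Rank s: 7, 4, 5, 3, 6, 8, 2, 1
Rank t: 6, 3, 5, 4, 8, 2, 7, 1
d = rank(s) − rank(t): 1, 1, 0, -1, -2, 6, -5, 0; Σd² = 68
ρ = 1 − 6Σd² / [n(n²−1)] = 1 − 6×68 / (8×63) = 1 − 408/504 ≈ 0.190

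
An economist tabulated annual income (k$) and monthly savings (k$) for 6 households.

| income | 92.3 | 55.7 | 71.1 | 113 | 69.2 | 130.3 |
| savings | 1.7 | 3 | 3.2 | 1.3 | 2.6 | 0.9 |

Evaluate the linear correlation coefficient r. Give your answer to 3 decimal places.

n = 6, Σx = 531.6, Σy = 12.7, Σx² = 51212.72, Σy² = 31.39, Σxy = 995.62
nΣxy − ΣxΣy = 5973.72 − 6751.32 = -777.6
nΣx² − (Σx)² = 307276.32 − 282598.56 = 24677.76; nΣy² − (Σy)² = 188.34 − 161.29 = 27.05
r = -777.6 / √(24677.76 × 27.05) = -777.6 / 817.0272 ≈ -0.952

-0.952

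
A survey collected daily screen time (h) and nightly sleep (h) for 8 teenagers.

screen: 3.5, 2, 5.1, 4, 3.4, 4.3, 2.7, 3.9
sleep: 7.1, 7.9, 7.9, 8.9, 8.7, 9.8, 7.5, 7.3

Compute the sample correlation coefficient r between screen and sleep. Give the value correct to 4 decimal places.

n = 8, Σx = 28.9, Σy = 65.1, Σx² = 110.81, Σy² = 535.71, Σxy = 236.98
nΣxy − ΣxΣy = 1895.84 − 1881.39 = 14.45
nΣx² − (Σx)² = 886.48 − 835.21 = 51.27; nΣy² − (Σy)² = 4285.68 − 4238.01 = 47.67
r = 14.45 / √(51.27 × 47.67) = 14.45 / 49.4372 ≈ 0.2923

0.2923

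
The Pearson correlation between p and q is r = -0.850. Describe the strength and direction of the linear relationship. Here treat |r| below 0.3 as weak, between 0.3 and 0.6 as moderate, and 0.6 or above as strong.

strong negative

r = -0.850 < 0 so the relationship is negative.
|r| = 0.850, which falls in the strong range.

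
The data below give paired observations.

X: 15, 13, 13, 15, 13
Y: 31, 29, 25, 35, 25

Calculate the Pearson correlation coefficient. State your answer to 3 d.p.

n = 5, ΣX = 69, ΣY = 145, ΣX² = 957, ΣY² = 4277, ΣXY = 2017
nΣXY − ΣXΣY = 10085 − 10005 = 80
nΣX² − (ΣX)² = 4785 − 4761 = 24; nΣY² − (ΣY)² = 21385 − 21025 = 360
r = 80 / √(24 × 360) = 80 / 92.9516 ≈ 0.861

0.861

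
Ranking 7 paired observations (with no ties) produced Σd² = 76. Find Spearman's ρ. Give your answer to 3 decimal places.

ρ = 1 − 6Σd² / [n(n²−1)] = 1 − 6×76 / (7×48)
  = 1 − 456/336 = 1 − 1.3571 ≈ -0.357

-0.357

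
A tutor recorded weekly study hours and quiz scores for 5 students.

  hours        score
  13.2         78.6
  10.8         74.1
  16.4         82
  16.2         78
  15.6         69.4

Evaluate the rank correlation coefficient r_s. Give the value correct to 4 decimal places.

Rank hours: 2, 1, 5, 4, 3
Rank score: 4, 2, 5, 3, 1
d = rank(hours) − rank(score): -2, -1, 0, 1, 2; Σd² = 10
ρ = 1 − 6Σd² / [n(n²−1)] = 1 − 6×10 / (5×24) = 1 − 60/120 ≈ 0.5000

0.5000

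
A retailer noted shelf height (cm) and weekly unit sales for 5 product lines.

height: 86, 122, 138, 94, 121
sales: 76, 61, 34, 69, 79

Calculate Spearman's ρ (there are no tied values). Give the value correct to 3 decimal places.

Rank height: 1, 4, 5, 2, 3
Rank sales: 4, 2, 1, 3, 5
d = rank(height) − rank(sales): -3, 2, 4, -1, -2; Σd² = 34
ρ = 1 − 6Σd² / [n(n²−1)] = 1 − 6×34 / (5×24) = 1 − 204/120 ≈ -0.700

-0.700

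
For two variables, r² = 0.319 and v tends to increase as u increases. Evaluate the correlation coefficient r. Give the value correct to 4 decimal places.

0.5648

|r| = √0.319 = 0.5648
The association is positive, so r = 0.5648.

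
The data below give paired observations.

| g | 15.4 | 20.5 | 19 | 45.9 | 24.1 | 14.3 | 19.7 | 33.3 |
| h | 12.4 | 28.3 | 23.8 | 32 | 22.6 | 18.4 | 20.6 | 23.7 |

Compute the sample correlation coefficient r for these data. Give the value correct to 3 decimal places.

0.738

n = 8, Σg = 192.2, Σh = 181.8, Σg² = 5407.5, Σh² = 4380.46, Σgh = 4694.92
nΣgh − ΣgΣh = 37559.36 − 34941.96 = 2617.4
nΣg² − (Σg)² = 43260 − 36940.84 = 6319.16; nΣh² − (Σh)² = 35043.68 − 33051.24 = 1992.44
r = 2617.4 / √(6319.16 × 1992.44) = 2617.4 / 3548.3161 ≈ 0.738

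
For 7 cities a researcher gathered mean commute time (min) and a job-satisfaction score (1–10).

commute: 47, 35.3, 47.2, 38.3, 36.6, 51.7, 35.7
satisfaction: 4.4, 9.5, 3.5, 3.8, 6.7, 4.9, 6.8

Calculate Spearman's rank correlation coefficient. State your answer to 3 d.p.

Rank commute: 5, 1, 6, 4, 3, 7, 2
Rank satisfaction: 3, 7, 1, 2, 5, 4, 6
d = rank(commute) − rank(satisfaction): 2, -6, 5, 2, -2, 3, -4; Σd² = 98
ρ = 1 − 6Σd² / [n(n²−1)] = 1 − 6×98 / (7×48) = 1 − 588/336 ≈ -0.750

-0.750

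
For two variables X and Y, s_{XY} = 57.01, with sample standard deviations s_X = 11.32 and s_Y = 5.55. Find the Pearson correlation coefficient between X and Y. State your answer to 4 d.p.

r = Cov(X,Y) / (s_X · s_Y) = 57.01 / (11.32 × 5.55)
  = 57.01 / 62.8260 ≈ 0.9074

0.9074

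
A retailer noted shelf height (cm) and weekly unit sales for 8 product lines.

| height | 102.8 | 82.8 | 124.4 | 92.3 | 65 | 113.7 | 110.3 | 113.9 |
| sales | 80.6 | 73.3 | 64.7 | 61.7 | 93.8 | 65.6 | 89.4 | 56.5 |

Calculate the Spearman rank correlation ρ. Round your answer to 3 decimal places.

-0.571

Rank height: 4, 2, 8, 3, 1, 6, 5, 7
Rank sales: 6, 5, 3, 2, 8, 4, 7, 1
d = rank(height) − rank(sales): -2, -3, 5, 1, -7, 2, -2, 6; Σd² = 132
ρ = 1 − 6Σd² / [n(n²−1)] = 1 − 6×132 / (8×63) = 1 − 792/504 ≈ -0.571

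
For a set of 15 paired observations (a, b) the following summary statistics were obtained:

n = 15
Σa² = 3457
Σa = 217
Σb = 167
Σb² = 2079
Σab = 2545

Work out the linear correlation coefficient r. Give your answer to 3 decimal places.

0.488

r = (nΣab − ΣaΣb) / √[(nΣa² − (Σa)²)(nΣb² − (Σb)²)]
Numerator: 15×2545 − 217×167 = 1936
Denominator: √[(51855 − 47089)(31185 − 27889)] = √[4766 × 3296] = 3963.4248
r = 1936 / 3963.4248 ≈ 0.488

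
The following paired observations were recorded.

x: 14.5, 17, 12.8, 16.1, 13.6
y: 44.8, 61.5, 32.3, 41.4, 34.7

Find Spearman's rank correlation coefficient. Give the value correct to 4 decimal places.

Rank x: 3, 5, 1, 4, 2
Rank y: 4, 5, 1, 3, 2
d = rank(x) − rank(y): -1, 0, 0, 1, 0; Σd² = 2
ρ = 1 − 6Σd² / [n(n²−1)] = 1 − 6×2 / (5×24) = 1 − 12/120 ≈ 0.9000

0.9000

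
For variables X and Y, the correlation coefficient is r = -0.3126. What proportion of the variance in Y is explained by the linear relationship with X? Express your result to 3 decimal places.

0.098

r² = (-0.3126)² = 0.098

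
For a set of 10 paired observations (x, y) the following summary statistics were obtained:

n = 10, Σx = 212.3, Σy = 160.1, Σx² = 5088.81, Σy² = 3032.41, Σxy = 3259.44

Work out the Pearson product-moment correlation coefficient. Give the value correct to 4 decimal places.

r = (nΣxy − ΣxΣy) / √[(nΣx² − (Σx)²)(nΣy² − (Σy)²)]
Numerator: 10×3259.44 − 212.3×160.1 = -1394.83
Denominator: √[(50888.1 − 45071.29)(30324.1 − 25632.01)] = √[5816.81 × 4692.09] = 5224.2699
r = -1394.83 / 5224.2699 ≈ -0.2670

-0.2670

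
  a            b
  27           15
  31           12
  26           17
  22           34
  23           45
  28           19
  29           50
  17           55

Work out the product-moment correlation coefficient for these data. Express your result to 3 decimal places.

n = 8, Σa = 203, Σb = 247, Σa² = 5293, Σb² = 9725, Σab = 5919
nΣab − ΣaΣb = 47352 − 50141 = -2789
nΣa² − (Σa)² = 42344 − 41209 = 1135; nΣb² − (Σb)² = 77800 − 61009 = 16791
r = -2789 / √(1135 × 16791) = -2789 / 4365.5223 ≈ -0.639

-0.639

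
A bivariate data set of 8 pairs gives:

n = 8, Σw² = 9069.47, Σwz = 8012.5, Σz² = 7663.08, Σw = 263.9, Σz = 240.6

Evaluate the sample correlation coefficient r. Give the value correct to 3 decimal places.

r = (nΣwz − ΣwΣz) / √[(nΣw² − (Σw)²)(nΣz² − (Σz)²)]
Numerator: 8×8012.5 − 263.9×240.6 = 605.66
Denominator: √[(72555.76 − 69643.21)(61304.64 − 57888.36)] = √[2912.55 × 3416.28] = 3154.3757
r = 605.66 / 3154.3757 ≈ 0.192

0.192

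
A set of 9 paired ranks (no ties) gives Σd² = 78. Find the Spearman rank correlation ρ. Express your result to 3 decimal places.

0.350

ρ = 1 − 6Σd² / [n(n²−1)] = 1 − 6×78 / (9×80)
  = 1 − 468/720 = 1 − 0.6500 ≈ 0.350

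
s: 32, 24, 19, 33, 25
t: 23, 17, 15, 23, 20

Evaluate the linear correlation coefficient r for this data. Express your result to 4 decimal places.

0.9688

n = 5, Σs = 133, Σt = 98, Σs² = 3675, Σt² = 1972, Σst = 2688
nΣst − ΣsΣt = 13440 − 13034 = 406
nΣs² − (Σs)² = 18375 − 17689 = 686; nΣt² − (Σt)² = 9860 − 9604 = 256
r = 406 / √(686 × 256) = 406 / 419.0656 ≈ 0.9688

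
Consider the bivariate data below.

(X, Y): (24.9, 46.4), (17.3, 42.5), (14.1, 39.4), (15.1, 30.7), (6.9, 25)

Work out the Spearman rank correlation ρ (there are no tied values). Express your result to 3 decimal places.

Rank X: 5, 4, 2, 3, 1
Rank Y: 5, 4, 3, 2, 1
d = rank(X) − rank(Y): 0, 0, -1, 1, 0; Σd² = 2
ρ = 1 − 6Σd² / [n(n²−1)] = 1 − 6×2 / (5×24) = 1 − 12/120 ≈ 0.900

0.900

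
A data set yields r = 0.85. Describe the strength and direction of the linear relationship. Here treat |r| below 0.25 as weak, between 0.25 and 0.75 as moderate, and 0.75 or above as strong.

strong positive

r = 0.85 > 0 so the relationship is positive.
|r| = 0.85, which falls in the strong range.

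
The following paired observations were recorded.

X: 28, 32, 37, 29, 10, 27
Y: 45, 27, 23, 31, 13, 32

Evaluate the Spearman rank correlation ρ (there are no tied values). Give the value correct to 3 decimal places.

Rank X: 3, 5, 6, 4, 1, 2
Rank Y: 6, 3, 2, 4, 1, 5
d = rank(X) − rank(Y): -3, 2, 4, 0, 0, -3; Σd² = 38
ρ = 1 − 6Σd² / [n(n²−1)] = 1 − 6×38 / (6×35) = 1 − 228/210 ≈ -0.086

-0.086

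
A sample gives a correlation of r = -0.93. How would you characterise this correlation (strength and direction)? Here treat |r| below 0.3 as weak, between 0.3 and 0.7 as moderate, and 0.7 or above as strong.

strong negative

r = -0.93 < 0 so the relationship is negative.
|r| = 0.93, which falls in the strong range.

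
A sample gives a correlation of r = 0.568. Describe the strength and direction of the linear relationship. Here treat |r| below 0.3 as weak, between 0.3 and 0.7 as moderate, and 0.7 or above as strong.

moderate positive

r = 0.568 > 0 so the relationship is positive.
|r| = 0.568, which falls in the moderate range.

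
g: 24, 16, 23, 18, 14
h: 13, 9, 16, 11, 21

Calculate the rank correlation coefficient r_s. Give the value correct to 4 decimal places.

-0.1000

Rank g: 5, 2, 4, 3, 1
Rank h: 3, 1, 4, 2, 5
d = rank(g) − rank(h): 2, 1, 0, 1, -4; Σd² = 22
ρ = 1 − 6Σd² / [n(n²−1)] = 1 − 6×22 / (5×24) = 1 − 132/120 ≈ -0.1000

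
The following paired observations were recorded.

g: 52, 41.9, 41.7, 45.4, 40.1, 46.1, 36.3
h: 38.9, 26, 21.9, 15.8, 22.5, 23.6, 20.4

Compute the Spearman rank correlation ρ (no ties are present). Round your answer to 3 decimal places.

Rank g: 7, 4, 3, 5, 2, 6, 1
Rank h: 7, 6, 3, 1, 4, 5, 2
d = rank(g) − rank(h): 0, -2, 0, 4, -2, 1, -1; Σd² = 26
ρ = 1 − 6Σd² / [n(n²−1)] = 1 − 6×26 / (7×48) = 1 − 156/336 ≈ 0.536

0.536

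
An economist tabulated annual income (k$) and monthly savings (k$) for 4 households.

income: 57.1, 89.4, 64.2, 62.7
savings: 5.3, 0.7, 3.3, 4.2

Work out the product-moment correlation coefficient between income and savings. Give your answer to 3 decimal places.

-0.974

n = 4, Σx = 273.4, Σy = 13.5, Σx² = 19305.7, Σy² = 57.11, Σxy = 840.41
nΣxy − ΣxΣy = 3361.64 − 3690.9 = -329.26
nΣx² − (Σx)² = 77222.8 − 74747.56 = 2475.24; nΣy² − (Σy)² = 228.44 − 182.25 = 46.19
r = -329.26 / √(2475.24 × 46.19) = -329.26 / 338.1292 ≈ -0.974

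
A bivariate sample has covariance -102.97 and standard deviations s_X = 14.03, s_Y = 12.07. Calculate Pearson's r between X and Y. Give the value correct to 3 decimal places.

-0.608

r = Cov(X,Y) / (s_X · s_Y) = -102.97 / (14.03 × 12.07)
  = -102.97 / 169.3421 ≈ -0.608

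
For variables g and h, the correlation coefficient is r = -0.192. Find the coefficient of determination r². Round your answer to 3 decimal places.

r² = (-0.192)² = 0.037

0.037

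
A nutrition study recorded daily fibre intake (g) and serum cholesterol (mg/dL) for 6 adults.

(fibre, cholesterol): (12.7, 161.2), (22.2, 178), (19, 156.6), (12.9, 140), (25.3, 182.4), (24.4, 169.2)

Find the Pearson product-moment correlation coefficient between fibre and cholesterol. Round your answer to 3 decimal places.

0.816

n = 6, Σx = 116.5, Σy = 987.4, Σx² = 2416.99, Σy² = 163691.4, Σxy = 19523.44
nΣxy − ΣxΣy = 117140.64 − 115032.1 = 2108.54
nΣx² − (Σx)² = 14501.94 − 13572.25 = 929.69; nΣy² − (Σy)² = 982148.4 − 974958.76 = 7189.64
r = 2108.54 / √(929.69 × 7189.64) = 2108.54 / 2585.3697 ≈ 0.816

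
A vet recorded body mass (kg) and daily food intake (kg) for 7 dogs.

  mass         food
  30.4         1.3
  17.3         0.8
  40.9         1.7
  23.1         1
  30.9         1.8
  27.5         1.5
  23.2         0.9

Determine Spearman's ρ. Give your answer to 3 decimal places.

Rank mass: 5, 1, 7, 2, 6, 4, 3
Rank food: 4, 1, 6, 3, 7, 5, 2
d = rank(mass) − rank(food): 1, 0, 1, -1, -1, -1, 1; Σd² = 6
ρ = 1 − 6Σd² / [n(n²−1)] = 1 − 6×6 / (7×48) = 1 − 36/336 ≈ 0.893

0.893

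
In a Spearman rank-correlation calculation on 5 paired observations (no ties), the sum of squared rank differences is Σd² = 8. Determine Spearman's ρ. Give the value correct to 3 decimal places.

0.600

ρ = 1 − 6Σd² / [n(n²−1)] = 1 − 6×8 / (5×24)
  = 1 − 48/120 = 1 − 0.4000 ≈ 0.600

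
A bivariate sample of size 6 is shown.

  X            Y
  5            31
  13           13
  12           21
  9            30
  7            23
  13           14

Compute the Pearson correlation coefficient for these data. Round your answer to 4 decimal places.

n = 6, ΣX = 59, ΣY = 132, ΣX² = 637, ΣY² = 3196, ΣXY = 1189
nΣXY − ΣXΣY = 7134 − 7788 = -654
nΣX² − (ΣX)² = 3822 − 3481 = 341; nΣY² − (ΣY)² = 19176 − 17424 = 1752
r = -654 / √(341 × 1752) = -654 / 772.9373 ≈ -0.8461

-0.8461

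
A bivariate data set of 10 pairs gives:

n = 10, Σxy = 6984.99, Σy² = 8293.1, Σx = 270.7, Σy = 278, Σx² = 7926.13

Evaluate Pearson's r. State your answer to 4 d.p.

-0.9298

r = (nΣxy − ΣxΣy) / √[(nΣx² − (Σx)²)(nΣy² − (Σy)²)]
Numerator: 10×6984.99 − 270.7×278 = -5404.7
Denominator: √[(79261.3 − 73278.49)(82931 − 77284)] = √[5982.81 × 5647] = 5812.4804
r = -5404.7 / 5812.4804 ≈ -0.9298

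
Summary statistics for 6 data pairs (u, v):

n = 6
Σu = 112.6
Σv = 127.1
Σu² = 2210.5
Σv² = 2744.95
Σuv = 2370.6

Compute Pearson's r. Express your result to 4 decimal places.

-0.2047

r = (nΣuv − ΣuΣv) / √[(nΣu² − (Σu)²)(nΣv² − (Σv)²)]
Numerator: 6×2370.6 − 112.6×127.1 = -87.86
Denominator: √[(13263 − 12678.76)(16469.7 − 16154.41)] = √[584.24 × 315.29] = 429.1911
r = -87.86 / 429.1911 ≈ -0.2047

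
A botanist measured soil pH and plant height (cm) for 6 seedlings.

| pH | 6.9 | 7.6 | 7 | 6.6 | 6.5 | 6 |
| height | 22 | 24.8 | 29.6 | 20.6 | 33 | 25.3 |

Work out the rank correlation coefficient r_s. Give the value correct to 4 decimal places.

Rank pH: 4, 6, 5, 3, 2, 1
Rank height: 2, 3, 5, 1, 6, 4
d = rank(pH) − rank(height): 2, 3, 0, 2, -4, -3; Σd² = 42
ρ = 1 − 6Σd² / [n(n²−1)] = 1 − 6×42 / (6×35) = 1 − 252/210 ≈ -0.2000

-0.2000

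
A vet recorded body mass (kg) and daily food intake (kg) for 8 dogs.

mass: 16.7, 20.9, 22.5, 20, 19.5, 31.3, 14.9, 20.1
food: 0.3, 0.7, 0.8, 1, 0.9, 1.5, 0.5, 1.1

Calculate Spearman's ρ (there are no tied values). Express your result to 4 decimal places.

0.6190

Rank mass: 2, 6, 7, 4, 3, 8, 1, 5
Rank food: 1, 3, 4, 6, 5, 8, 2, 7
d = rank(mass) − rank(food): 1, 3, 3, -2, -2, 0, -1, -2; Σd² = 32
ρ = 1 − 6Σd² / [n(n²−1)] = 1 − 6×32 / (8×63) = 1 − 192/504 ≈ 0.6190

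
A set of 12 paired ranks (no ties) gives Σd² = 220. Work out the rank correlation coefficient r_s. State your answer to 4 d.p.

0.2308

ρ = 1 − 6Σd² / [n(n²−1)] = 1 − 6×220 / (12×143)
  = 1 − 1320/1716 = 1 − 0.76923 ≈ 0.2308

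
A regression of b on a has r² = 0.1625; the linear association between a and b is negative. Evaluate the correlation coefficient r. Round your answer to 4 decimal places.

-0.4031

|r| = √0.1625 = 0.4031
The association is negative, so r = −0.4031.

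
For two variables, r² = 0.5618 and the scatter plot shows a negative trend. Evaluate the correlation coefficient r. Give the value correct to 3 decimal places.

-0.750

|r| = √0.5618 = 0.750
The association is negative, so r = −0.750.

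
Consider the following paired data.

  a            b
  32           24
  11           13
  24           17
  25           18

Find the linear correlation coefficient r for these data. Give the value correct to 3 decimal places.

0.946

n = 4, Σa = 92, Σb = 72, Σa² = 2346, Σb² = 1358, Σab = 1769
nΣab − ΣaΣb = 7076 − 6624 = 452
nΣa² − (Σa)² = 9384 − 8464 = 920; nΣb² − (Σb)² = 5432 − 5184 = 248
r = 452 / √(920 × 248) = 452 / 477.6610 ≈ 0.946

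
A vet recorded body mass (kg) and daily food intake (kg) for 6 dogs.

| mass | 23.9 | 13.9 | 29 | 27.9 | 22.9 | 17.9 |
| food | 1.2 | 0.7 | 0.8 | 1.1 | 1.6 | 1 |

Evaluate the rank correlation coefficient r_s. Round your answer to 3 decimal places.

Rank mass: 4, 1, 6, 5, 3, 2
Rank food: 5, 1, 2, 4, 6, 3
d = rank(mass) − rank(food): -1, 0, 4, 1, -3, -1; Σd² = 28
ρ = 1 − 6Σd² / [n(n²−1)] = 1 − 6×28 / (6×35) = 1 − 168/210 ≈ 0.200

0.200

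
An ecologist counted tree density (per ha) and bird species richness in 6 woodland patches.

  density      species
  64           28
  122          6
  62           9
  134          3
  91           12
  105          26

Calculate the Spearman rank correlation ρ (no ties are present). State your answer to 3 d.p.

-0.600

Rank density: 2, 5, 1, 6, 3, 4
Rank species: 6, 2, 3, 1, 4, 5
d = rank(density) − rank(species): -4, 3, -2, 5, -1, -1; Σd² = 56
ρ = 1 − 6Σd² / [n(n²−1)] = 1 − 6×56 / (6×35) = 1 − 336/210 ≈ -0.600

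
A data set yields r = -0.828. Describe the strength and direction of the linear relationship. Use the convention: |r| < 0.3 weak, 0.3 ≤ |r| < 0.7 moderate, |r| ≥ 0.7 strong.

r = -0.828 < 0 so the relationship is negative.
|r| = 0.828, which falls in the strong range.

strong negative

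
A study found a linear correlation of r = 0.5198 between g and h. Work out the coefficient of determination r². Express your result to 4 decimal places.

0.2702

r² = (0.5198)² = 0.2702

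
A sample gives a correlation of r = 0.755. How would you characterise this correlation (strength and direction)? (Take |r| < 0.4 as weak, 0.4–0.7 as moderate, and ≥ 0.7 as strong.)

r = 0.755 > 0 so the relationship is positive.
|r| = 0.755, which falls in the strong range.

strong positive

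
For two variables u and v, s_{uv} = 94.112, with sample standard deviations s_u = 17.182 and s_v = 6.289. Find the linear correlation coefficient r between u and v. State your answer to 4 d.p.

r = Cov(u,v) / (s_u · s_v) = 94.112 / (17.182 × 6.289)
  = 94.112 / 108.0576 ≈ 0.8709

0.8709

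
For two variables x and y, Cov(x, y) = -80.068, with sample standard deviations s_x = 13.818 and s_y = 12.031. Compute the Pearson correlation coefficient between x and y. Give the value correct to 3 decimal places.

r = Cov(x,y) / (s_x · s_y) = -80.068 / (13.818 × 12.031)
  = -80.068 / 166.2444 ≈ -0.482

-0.482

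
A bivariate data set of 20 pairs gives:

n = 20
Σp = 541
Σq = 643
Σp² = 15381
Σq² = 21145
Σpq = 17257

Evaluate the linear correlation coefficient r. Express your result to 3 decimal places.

r = (nΣpq − ΣpΣq) / √[(nΣp² − (Σp)²)(nΣq² − (Σq)²)]
Numerator: 20×17257 − 541×643 = -2723
Denominator: √[(307620 − 292681)(422900 − 413449)] = √[14939 × 9451] = 11882.2763
r = -2723 / 11882.2763 ≈ -0.229

-0.229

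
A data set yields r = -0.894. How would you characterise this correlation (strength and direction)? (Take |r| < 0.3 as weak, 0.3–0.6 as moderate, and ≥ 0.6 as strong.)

strong negative

r = -0.894 < 0 so the relationship is negative.
|r| = 0.894, which falls in the strong range.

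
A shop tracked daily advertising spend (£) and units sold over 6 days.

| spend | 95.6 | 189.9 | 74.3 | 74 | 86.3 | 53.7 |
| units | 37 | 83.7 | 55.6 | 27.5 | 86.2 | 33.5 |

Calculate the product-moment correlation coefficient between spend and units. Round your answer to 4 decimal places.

0.6255

n = 6, Σx = 573.8, Σy = 323.5, Σx² = 66529.24, Σy² = 20774.99, Σxy = 34835.92
nΣxy − ΣxΣy = 209015.52 − 185624.3 = 23391.22
nΣx² − (Σx)² = 399175.44 − 329246.44 = 69929; nΣy² − (Σy)² = 124649.94 − 104652.25 = 19997.69
r = 23391.22 / √(69929 × 19997.69) = 23391.22 / 37395.4337 ≈ 0.6255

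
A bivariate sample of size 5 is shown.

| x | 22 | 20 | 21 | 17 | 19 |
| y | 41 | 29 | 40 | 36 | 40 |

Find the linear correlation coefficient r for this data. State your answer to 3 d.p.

0.293

n = 5, Σx = 99, Σy = 186, Σx² = 1975, Σy² = 7018, Σxy = 3694
nΣxy − ΣxΣy = 18470 − 18414 = 56
nΣx² − (Σx)² = 9875 − 9801 = 74; nΣy² − (Σy)² = 35090 − 34596 = 494
r = 56 / √(74 × 494) = 56 / 191.1962 ≈ 0.293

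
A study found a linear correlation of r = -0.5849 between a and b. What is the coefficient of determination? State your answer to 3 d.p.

0.342

r² = (-0.5849)² = 0.342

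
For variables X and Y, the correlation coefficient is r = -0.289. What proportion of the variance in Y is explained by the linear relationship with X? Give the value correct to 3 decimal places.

r² = (-0.289)² = 0.084

0.084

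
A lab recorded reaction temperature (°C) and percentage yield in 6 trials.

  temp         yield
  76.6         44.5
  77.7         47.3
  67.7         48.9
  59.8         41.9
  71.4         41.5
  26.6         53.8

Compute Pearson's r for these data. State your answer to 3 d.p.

n = 6, Σx = 379.8, Σy = 277.9, Σx² = 25869.7, Σy² = 12981.05, Σxy = 17294.24
nΣxy − ΣxΣy = 103765.44 − 105546.42 = -1780.98
nΣx² − (Σx)² = 155218.2 − 144248.04 = 10970.16; nΣy² − (Σy)² = 77886.3 − 77228.41 = 657.89
r = -1780.98 / √(10970.16 × 657.89) = -1780.98 / 2686.4770 ≈ -0.663

-0.663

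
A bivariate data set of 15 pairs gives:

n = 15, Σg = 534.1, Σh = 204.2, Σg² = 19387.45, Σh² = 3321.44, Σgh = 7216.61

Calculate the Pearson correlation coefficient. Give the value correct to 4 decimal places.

r = (nΣgh − ΣgΣh) / √[(nΣg² − (Σg)²)(nΣh² − (Σh)²)]
Numerator: 15×7216.61 − 534.1×204.2 = -814.07
Denominator: √[(290811.75 − 285262.81)(49821.6 − 41697.64)] = √[5548.94 × 8123.96] = 6714.1170
r = -814.07 / 6714.1170 ≈ -0.1212

-0.1212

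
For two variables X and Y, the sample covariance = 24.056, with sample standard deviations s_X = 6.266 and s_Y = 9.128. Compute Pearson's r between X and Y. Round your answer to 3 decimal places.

r = Cov(X,Y) / (s_X · s_Y) = 24.056 / (6.266 × 9.128)
  = 24.056 / 57.1960 ≈ 0.421

0.421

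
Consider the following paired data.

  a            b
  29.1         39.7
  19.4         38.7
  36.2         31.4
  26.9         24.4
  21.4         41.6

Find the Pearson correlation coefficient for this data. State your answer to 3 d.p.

-0.456

n = 5, Σa = 133, Σb = 175.8, Σa² = 3715.18, Σb² = 6385.66, Σab = 4589.33
nΣab − ΣaΣb = 22946.65 − 23381.4 = -434.75
nΣa² − (Σa)² = 18575.9 − 17689 = 886.9; nΣb² − (Σb)² = 31928.3 − 30905.64 = 1022.66
r = -434.75 / √(886.9 × 1022.66) = -434.75 / 952.3640 ≈ -0.456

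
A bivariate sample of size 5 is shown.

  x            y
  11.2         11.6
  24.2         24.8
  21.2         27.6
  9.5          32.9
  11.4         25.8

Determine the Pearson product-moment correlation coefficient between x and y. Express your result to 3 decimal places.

n = 5, Σx = 77.5, Σy = 122.7, Σx² = 1380.73, Σy² = 3259.41, Σxy = 1921.87
nΣxy − ΣxΣy = 9609.35 − 9509.25 = 100.1
nΣx² − (Σx)² = 6903.65 − 6006.25 = 897.4; nΣy² − (Σy)² = 16297.05 − 15055.29 = 1241.76
r = 100.1 / √(897.4 × 1241.76) = 100.1 / 1055.6303 ≈ 0.095

0.095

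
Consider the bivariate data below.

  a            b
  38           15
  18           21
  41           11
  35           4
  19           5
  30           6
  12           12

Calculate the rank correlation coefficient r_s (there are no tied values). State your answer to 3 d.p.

-0.214

Rank a: 6, 2, 7, 5, 3, 4, 1
Rank b: 6, 7, 4, 1, 2, 3, 5
d = rank(a) − rank(b): 0, -5, 3, 4, 1, 1, -4; Σd² = 68
ρ = 1 − 6Σd² / [n(n²−1)] = 1 − 6×68 / (7×48) = 1 − 408/336 ≈ -0.214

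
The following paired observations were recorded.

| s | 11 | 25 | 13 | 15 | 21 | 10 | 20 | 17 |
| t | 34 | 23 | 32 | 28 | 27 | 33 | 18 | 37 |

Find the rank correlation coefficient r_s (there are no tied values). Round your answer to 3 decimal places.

-0.667

Rank s: 2, 8, 3, 4, 7, 1, 6, 5
Rank t: 7, 2, 5, 4, 3, 6, 1, 8
d = rank(s) − rank(t): -5, 6, -2, 0, 4, -5, 5, -3; Σd² = 140
ρ = 1 − 6Σd² / [n(n²−1)] = 1 − 6×140 / (8×63) = 1 − 840/504 ≈ -0.667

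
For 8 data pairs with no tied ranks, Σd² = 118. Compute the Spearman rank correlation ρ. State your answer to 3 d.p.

-0.405

ρ = 1 − 6Σd² / [n(n²−1)] = 1 − 6×118 / (8×63)
  = 1 − 708/504 = 1 − 1.4048 ≈ -0.405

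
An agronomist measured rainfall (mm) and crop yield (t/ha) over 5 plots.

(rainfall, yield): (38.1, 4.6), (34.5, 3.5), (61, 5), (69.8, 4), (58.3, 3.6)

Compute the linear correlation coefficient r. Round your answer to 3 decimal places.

0.168

n = 5, Σx = 261.7, Σy = 20.7, Σx² = 14633.79, Σy² = 87.37, Σxy = 1090.09
nΣxy − ΣxΣy = 5450.45 − 5417.19 = 33.26
nΣx² − (Σx)² = 73168.95 − 68486.89 = 4682.06; nΣy² − (Σy)² = 436.85 − 428.49 = 8.36
r = 33.26 / √(4682.06 × 8.36) = 33.26 / 197.8434 ≈ 0.168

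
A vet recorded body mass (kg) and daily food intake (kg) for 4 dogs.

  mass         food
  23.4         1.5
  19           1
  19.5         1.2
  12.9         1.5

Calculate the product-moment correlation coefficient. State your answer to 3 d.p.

-0.122

n = 4, Σx = 74.8, Σy = 5.2, Σx² = 1455.22, Σy² = 6.94, Σxy = 96.85
nΣxy − ΣxΣy = 387.4 − 388.96 = -1.56
nΣx² − (Σx)² = 5820.88 − 5595.04 = 225.84; nΣy² − (Σy)² = 27.76 − 27.04 = 0.72
r = -1.56 / √(225.84 × 0.72) = -1.56 / 12.7517 ≈ -0.122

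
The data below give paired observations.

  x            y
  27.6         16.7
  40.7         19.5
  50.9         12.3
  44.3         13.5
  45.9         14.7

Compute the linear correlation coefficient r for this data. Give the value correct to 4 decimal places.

n = 5, Σx = 209.4, Σy = 76.7, Σx² = 9078.36, Σy² = 1208.77, Σxy = 3153.42
nΣxy − ΣxΣy = 15767.1 − 16060.98 = -293.88
nΣx² − (Σx)² = 45391.8 − 43848.36 = 1543.44; nΣy² − (Σy)² = 6043.85 − 5882.89 = 160.96
r = -293.88 / √(1543.44 × 160.96) = -293.88 / 498.4296 ≈ -0.5896

-0.5896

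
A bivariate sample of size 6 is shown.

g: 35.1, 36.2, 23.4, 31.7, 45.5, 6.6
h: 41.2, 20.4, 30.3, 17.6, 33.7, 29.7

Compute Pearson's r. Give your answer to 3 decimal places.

0.064

n = 6, Σg = 178.5, Σh = 172.9, Σg² = 6208.71, Σh² = 5359.23, Σgh = 5180.91
nΣgh − ΣgΣh = 31085.46 − 30862.65 = 222.81
nΣg² − (Σg)² = 37252.26 − 31862.25 = 5390.01; nΣh² − (Σh)² = 32155.38 − 29894.41 = 2260.97
r = 222.81 / √(5390.01 × 2260.97) = 222.81 / 3490.9384 ≈ 0.064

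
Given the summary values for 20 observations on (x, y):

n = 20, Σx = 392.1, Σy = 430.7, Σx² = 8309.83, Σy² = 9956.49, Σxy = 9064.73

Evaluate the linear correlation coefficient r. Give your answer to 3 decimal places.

0.953

r = (nΣxy − ΣxΣy) / √[(nΣx² − (Σx)²)(nΣy² − (Σy)²)]
Numerator: 20×9064.73 − 392.1×430.7 = 12417.13
Denominator: √[(166196.6 − 153742.41)(199129.8 − 185502.49)] = √[12454.19 × 13627.31] = 13027.5519
r = 12417.13 / 13027.5519 ≈ 0.953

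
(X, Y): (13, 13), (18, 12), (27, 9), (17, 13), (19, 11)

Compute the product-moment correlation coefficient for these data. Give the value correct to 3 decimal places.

-0.946

n = 5, ΣX = 94, ΣY = 58, ΣX² = 1872, ΣY² = 684, ΣXY = 1058
nΣXY − ΣXΣY = 5290 − 5452 = -162
nΣX² − (ΣX)² = 9360 − 8836 = 524; nΣY² − (ΣY)² = 3420 − 3364 = 56
r = -162 / √(524 × 56) = -162 / 171.3009 ≈ -0.946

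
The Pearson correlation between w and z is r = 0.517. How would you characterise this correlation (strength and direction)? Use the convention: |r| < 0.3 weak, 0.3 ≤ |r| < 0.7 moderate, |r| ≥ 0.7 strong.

moderate positive

r = 0.517 > 0 so the relationship is positive.
|r| = 0.517, which falls in the moderate range.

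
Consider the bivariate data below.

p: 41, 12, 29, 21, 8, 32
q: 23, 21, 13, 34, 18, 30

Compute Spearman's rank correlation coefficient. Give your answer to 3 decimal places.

0.314

Rank p: 6, 2, 4, 3, 1, 5
Rank q: 4, 3, 1, 6, 2, 5
d = rank(p) − rank(q): 2, -1, 3, -3, -1, 0; Σd² = 24
ρ = 1 − 6Σd² / [n(n²−1)] = 1 − 6×24 / (6×35) = 1 − 144/210 ≈ 0.314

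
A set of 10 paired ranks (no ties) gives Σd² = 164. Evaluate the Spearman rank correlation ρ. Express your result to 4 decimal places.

0.0061

ρ = 1 − 6Σd² / [n(n²−1)] = 1 − 6×164 / (10×99)
  = 1 − 984/990 = 1 − 0.99394 ≈ 0.0061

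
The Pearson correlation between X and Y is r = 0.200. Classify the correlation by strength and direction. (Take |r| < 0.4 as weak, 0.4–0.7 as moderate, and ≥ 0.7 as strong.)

r = 0.200 > 0 so the relationship is positive.
|r| = 0.200, which falls in the weak range.

weak positive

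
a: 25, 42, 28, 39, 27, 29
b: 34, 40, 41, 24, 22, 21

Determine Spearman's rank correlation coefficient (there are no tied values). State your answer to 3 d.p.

Rank a: 1, 6, 3, 5, 2, 4
Rank b: 4, 5, 6, 3, 2, 1
d = rank(a) − rank(b): -3, 1, -3, 2, 0, 3; Σd² = 32
ρ = 1 − 6Σd² / [n(n²−1)] = 1 − 6×32 / (6×35) = 1 − 192/210 ≈ 0.086

0.086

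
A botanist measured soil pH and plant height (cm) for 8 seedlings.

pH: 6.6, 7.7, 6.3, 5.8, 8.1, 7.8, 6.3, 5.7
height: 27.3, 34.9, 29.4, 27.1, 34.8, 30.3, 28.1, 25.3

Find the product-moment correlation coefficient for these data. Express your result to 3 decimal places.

n = 8, Σx = 54.3, Σy = 237.2, Σx² = 374.81, Σy² = 7120.9, Σxy = 1630.77
nΣxy − ΣxΣy = 13046.16 − 12879.96 = 166.2
nΣx² − (Σx)² = 2998.48 − 2948.49 = 49.99; nΣy² − (Σy)² = 56967.2 − 56263.84 = 703.36
r = 166.2 / √(49.99 × 703.36) = 166.2 / 187.5126 ≈ 0.886

0.886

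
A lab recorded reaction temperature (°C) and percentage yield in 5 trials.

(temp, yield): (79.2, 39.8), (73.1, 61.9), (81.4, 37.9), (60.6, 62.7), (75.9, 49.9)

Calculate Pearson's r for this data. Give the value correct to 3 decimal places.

-0.845

n = 5, Σx = 370.2, Σy = 252.2, Σx² = 27675.38, Σy² = 13273.36, Σxy = 18349.14
nΣxy − ΣxΣy = 91745.7 − 93364.44 = -1618.74
nΣx² − (Σx)² = 138376.9 − 137048.04 = 1328.86; nΣy² − (Σy)² = 66366.8 − 63604.84 = 2761.96
r = -1618.74 / √(1328.86 × 2761.96) = -1618.74 / 1915.7918 ≈ -0.845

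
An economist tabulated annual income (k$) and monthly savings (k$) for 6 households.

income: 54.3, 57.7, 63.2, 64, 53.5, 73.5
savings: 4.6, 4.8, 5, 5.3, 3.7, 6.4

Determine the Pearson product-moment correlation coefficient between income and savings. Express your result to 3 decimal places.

0.946

n = 6, Σx = 366.2, Σy = 29.8, Σx² = 22632.52, Σy² = 151.94, Σxy = 1850.29
nΣxy − ΣxΣy = 11101.74 − 10912.76 = 188.98
nΣx² − (Σx)² = 135795.12 − 134102.44 = 1692.68; nΣy² − (Σy)² = 911.64 − 888.04 = 23.6
r = 188.98 / √(1692.68 × 23.6) = 188.98 / 199.8681 ≈ 0.946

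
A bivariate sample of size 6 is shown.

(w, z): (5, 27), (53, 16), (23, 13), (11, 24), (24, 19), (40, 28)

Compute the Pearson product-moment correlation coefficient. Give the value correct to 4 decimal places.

n = 6, Σw = 156, Σz = 127, Σw² = 5660, Σz² = 2875, Σwz = 3122
nΣwz − ΣwΣz = 18732 − 19812 = -1080
nΣw² − (Σw)² = 33960 − 24336 = 9624; nΣz² − (Σz)² = 17250 − 16129 = 1121
r = -1080 / √(9624 × 1121) = -1080 / 3284.5858 ≈ -0.3288

-0.3288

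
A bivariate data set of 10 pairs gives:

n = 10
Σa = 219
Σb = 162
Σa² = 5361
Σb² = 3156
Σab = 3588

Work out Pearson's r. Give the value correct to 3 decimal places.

r = (nΣab − ΣaΣb) / √[(nΣa² − (Σa)²)(nΣb² − (Σb)²)]
Numerator: 10×3588 − 219×162 = 402
Denominator: √[(53610 − 47961)(31560 − 26244)] = √[5649 × 5316] = 5479.9712
r = 402 / 5479.9712 ≈ 0.073

0.073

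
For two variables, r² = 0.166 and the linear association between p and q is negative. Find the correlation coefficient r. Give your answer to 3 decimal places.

-0.407

|r| = √0.166 = 0.407
The association is negative, so r = −0.407.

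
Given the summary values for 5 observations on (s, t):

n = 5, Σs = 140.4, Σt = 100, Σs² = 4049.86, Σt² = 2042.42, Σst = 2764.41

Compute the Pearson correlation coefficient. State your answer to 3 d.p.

r = (nΣst − ΣsΣt) / √[(nΣs² − (Σs)²)(nΣt² − (Σt)²)]
Numerator: 5×2764.41 − 140.4×100 = -217.95
Denominator: √[(20249.3 − 19712.16)(10212.1 − 10000)] = √[537.14 × 212.1] = 337.5313
r = -217.95 / 337.5313 ≈ -0.646

-0.646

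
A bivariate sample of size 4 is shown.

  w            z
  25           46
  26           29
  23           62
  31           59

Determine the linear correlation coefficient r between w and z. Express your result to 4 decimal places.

n = 4, Σw = 105, Σz = 196, Σw² = 2791, Σz² = 10282, Σwz = 5159
nΣwz − ΣwΣz = 20636 − 20580 = 56
nΣw² − (Σw)² = 11164 − 11025 = 139; nΣz² − (Σz)² = 41128 − 38416 = 2712
r = 56 / √(139 × 2712) = 56 / 613.9772 ≈ 0.0912

0.0912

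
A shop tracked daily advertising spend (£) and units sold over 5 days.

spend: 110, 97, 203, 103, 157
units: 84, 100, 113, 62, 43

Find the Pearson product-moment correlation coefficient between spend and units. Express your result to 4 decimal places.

0.2243

n = 5, Σx = 670, Σy = 402, Σx² = 97976, Σy² = 35518, Σxy = 55016
nΣxy − ΣxΣy = 275080 − 269340 = 5740
nΣx² − (Σx)² = 489880 − 448900 = 40980; nΣy² − (Σy)² = 177590 − 161604 = 15986
r = 5740 / √(40980 × 15986) = 5740 / 25595.0441 ≈ 0.2243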